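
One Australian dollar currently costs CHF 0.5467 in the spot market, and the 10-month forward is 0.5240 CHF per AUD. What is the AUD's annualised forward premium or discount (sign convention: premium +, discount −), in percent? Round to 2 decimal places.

T = 10/12 years.
Period premium: (0.5240 − 0.5467)/0.5467 = -0.0415219.
×(1/T) gives -4.98% p.a.

-4.98%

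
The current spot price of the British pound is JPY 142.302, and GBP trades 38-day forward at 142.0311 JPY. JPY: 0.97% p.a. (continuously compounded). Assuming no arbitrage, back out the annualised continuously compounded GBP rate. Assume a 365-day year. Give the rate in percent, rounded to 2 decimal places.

T = 38/365 years.
F/S = 142.0311/142.302 = 0.9980963 = (growth of JPY) / (growth of GBP).
JPY growth factor: e^(0.0097×38/365) = 1.0010104.
So the GBP growth factor = 1.0029197.
Take logs: ln 1.0029197 / (38/365) = 0.028004, so 2.80%.

2.80%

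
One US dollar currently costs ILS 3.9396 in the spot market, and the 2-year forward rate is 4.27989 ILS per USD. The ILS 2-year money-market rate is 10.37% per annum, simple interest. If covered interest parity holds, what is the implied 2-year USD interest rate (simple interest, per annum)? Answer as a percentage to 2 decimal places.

T = 2 years.
CIP gives F = S · g_ILS/g_USD, so g_ILS/g_USD = 4.27989/3.9396 = 1.0863768.
The ILS side grows by 1 + 0.1037×2 = 1.207400.
That pins the USD growth at 1.1114008.
r = (1.1114008 − 1)/2 = 0.055700 → 5.57%.

5.57%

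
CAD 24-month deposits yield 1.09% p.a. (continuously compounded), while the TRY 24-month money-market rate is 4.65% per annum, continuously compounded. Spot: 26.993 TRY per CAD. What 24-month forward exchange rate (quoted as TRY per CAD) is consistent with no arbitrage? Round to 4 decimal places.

T = 2 years.
TRY accumulates by e^(0.0465×2) = 1.09746174.
CAD accumulates by e^(0.0109×2) = 1.02203936.
CIP: F = S · (grow TRY)/(grow CAD) = 26.993 × 1.09746174/1.02203936 = 28.984974 TRY per CAD.

28.9850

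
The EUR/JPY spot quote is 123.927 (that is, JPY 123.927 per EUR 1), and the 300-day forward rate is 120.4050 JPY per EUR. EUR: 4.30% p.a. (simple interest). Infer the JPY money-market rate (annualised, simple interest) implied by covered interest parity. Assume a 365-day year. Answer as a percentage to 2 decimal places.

0.72%

T = 300/365 years.
CIP gives F = S · g_JPY/g_EUR, so g_JPY/g_EUR = 120.405/123.927 = 0.9715800.
EUR growth factor: 1 + 0.0430×300/365 = 1.0353425.
Hence g_JPY = 1.0059181.
(1.0059181 − 1)/T = 0.007200, i.e. 0.72%.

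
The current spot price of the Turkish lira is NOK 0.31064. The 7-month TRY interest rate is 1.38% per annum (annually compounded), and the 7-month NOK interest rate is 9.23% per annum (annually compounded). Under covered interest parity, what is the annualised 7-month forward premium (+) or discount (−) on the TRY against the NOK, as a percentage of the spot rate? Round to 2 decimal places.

T = 7/12 years.
No-arbitrage forward: 0.31064 × 1.0528491 / 1.008027 = 0.32445266 NOK/TRY.
(F − S)/S ÷ T = (0.32445266 − 0.31064)/0.31064/(7/12) = 0.076226 → 7.62%.

+7.62%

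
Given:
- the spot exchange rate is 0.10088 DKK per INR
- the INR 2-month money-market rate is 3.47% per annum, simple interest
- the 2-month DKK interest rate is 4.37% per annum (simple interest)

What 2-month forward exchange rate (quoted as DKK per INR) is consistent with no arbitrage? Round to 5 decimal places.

0.10103

T = 2/12 years.
DKK accumulates by 1 + 0.0437×2/12 = 1.0072833.
INR accumulates by 1 + 0.0347×2/12 = 1.0057833.
So F = 0.10088 × 1.0072833 / 1.0057833 = 0.1010304 (DKK/INR).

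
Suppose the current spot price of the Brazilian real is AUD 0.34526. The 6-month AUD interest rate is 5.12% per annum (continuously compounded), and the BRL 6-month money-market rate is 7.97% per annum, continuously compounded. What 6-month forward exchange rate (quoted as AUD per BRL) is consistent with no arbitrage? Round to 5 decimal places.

0.34037

T = 6/12 years.
AUD growth factor: e^(0.0512×6/12) = 1.0259305.
BRL accumulates by e^(0.0797×6/12) = 1.0406547.
CIP: F = S · (grow AUD)/(grow BRL) = 0.34526 × 1.0259305/1.0406547 = 0.3403749 AUD per BRL.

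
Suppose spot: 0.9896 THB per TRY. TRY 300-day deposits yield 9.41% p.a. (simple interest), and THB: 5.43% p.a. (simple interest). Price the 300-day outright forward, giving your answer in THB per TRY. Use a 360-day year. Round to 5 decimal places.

0.95916

T = 300/360 years.
THB growth factor: 1 + 0.0543×300/360 = 1.045250.
TRY accumulates by 1 + 0.0941×300/360 = 1.0784167.
CIP: F = S · (grow THB)/(grow TRY) = 0.9896 × 1.045250/1.0784167 = 0.9591649 THB per TRY.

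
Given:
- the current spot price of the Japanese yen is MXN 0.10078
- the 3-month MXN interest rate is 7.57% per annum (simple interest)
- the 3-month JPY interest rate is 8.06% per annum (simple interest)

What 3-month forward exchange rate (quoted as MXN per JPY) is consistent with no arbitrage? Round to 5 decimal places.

0.10066

T = 3/12 years.
Growth of 1 MXN over T: 1 + 0.0757×3/12 = 1.018925.
JPY accumulates by 1 + 0.0806×3/12 = 1.020150.
So F = 0.10078 × 1.018925 / 1.020150 = 0.1006590 (MXN/JPY).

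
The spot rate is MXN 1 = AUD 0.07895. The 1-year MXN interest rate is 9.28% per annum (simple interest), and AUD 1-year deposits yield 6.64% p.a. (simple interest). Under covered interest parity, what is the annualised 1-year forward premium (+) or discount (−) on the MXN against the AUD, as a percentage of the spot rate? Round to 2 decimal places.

-2.42%

T = 1 year.
CIP forward (AUD per MXN) = 0.07895 × 1.066400/1.092800 = 0.07704272.
(F − S)/S ÷ T = (0.07704272 − 0.07895)/0.07895/1 = -0.024158 → -2.42%.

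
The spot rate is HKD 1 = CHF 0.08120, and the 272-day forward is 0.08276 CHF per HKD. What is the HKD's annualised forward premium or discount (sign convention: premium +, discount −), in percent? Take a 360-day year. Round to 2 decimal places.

T = 272/360 years.
Period premium: (0.08276 − 0.0812)/0.0812 = 0.0192118.
×(1/T) gives 2.54% p.a.

+2.54%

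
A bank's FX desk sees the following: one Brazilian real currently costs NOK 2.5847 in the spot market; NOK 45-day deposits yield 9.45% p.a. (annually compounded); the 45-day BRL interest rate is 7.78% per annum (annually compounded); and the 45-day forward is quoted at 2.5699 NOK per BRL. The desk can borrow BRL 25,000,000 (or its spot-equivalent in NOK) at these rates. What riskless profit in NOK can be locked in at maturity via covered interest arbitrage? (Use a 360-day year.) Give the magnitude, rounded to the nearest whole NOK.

NOK 498,963

T = 45/360 years.
Route A — deposit BRL, sell forward: 25,000,000 × 1.0094092319 × 2.5699 = NOK 64,852,019.63.
Route B — convert at spot, deposit NOK: 25,000,000 × 2.5847 × 1.0113511456 = NOK 65,350,982.65.
The quoted forward undervalues BRL, so borrow BRL, convert to NOK at spot, deposit the NOK at 9.45%, and buy BRL forward at 2.5699 to cover the loan.
The gap between the two covered legs is NOK 498,963.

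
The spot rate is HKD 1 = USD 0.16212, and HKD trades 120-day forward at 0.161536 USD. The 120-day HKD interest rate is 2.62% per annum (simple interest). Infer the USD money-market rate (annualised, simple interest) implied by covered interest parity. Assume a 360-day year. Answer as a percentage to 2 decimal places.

T = 120/360 years.
By CIP, F/S equals the USD-to-HKD growth ratio: 0.161536/0.16212 = 0.9963977.
HKD growth factor: 1 + 0.0262×120/360 = 1.0087333.
Hence g_USD = 1.0050995.
r = (1.0050995 − 1)/(120/360) = 0.015299 → 1.53%.

1.53%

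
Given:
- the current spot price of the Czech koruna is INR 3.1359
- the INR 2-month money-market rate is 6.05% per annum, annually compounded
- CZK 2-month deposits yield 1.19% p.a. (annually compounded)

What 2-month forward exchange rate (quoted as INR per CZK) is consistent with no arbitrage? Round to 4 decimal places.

T = 2/12 years.
INR accumulates by (1 + 0.0605)^(2/12) = 1.0098382.
CZK accumulates by (1 + 0.0119)^(2/12) = 1.0019736.
So F = 3.1359 × 1.0098382 / 1.0019736 = 3.160514 (INR/CZK).

3.1605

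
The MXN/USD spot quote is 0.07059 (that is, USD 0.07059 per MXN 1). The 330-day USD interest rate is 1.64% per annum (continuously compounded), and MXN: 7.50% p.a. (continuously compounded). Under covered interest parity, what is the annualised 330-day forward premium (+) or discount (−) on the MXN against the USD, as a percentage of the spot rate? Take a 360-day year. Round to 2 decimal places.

-5.71%

T = 330/360 years.
No-arbitrage forward: 0.07059 × 1.0151469 / 1.0711684 = 0.06689818 USD/MXN.
Annualised premium = (F − S)/S × (1/T) = (0.06689818 − 0.07059)/0.07059 ÷ (330/360) = -5.71%.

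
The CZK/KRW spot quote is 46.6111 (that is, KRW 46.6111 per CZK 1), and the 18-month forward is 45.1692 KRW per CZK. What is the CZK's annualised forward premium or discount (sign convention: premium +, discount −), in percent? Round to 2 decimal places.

T = 18/12 years.
(F − S)/S = (45.1692 − 46.6111)/46.6111 = -0.0309347.
×(1/T) gives -2.06% p.a.

-2.06%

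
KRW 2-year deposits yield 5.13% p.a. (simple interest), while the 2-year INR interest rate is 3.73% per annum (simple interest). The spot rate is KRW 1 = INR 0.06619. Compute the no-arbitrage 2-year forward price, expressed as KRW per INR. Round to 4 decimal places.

15.5017

T = 2 years.
INR accumulates by 1 + 0.0373×2 = 1.074600.
Growth of 1 KRW over T: 1 + 0.0513×2 = 1.102600.
So F = 0.06619 × 1.074600 / 1.102600 = 0.064509137 (INR/KRW).
Invert for KRW per INR: 1 / 0.064509137 = 15.5017.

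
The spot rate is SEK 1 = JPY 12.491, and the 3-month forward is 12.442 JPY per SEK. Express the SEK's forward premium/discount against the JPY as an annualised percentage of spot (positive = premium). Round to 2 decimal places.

-1.57%

T = 3/12 years.
(F − S)/S = (12.442 − 12.491)/12.491 = -0.0039228.
×(1/T) gives -1.57% p.a.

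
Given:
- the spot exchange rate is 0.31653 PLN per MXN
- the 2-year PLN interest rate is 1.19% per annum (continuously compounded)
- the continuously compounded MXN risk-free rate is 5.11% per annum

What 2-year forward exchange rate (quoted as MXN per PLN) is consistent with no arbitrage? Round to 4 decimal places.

T = 2 years.
PLN growth factor: e^(0.0119×2) = 1.0240855.
MXN growth factor: e^(0.0511×2) = 1.107605.
So F = 0.31653 × 1.0240855 / 1.107605 = 0.2926619 (PLN/MXN).
Quoted the other way: 1/0.2926619 = 3.4169 MXN per PLN.

3.4169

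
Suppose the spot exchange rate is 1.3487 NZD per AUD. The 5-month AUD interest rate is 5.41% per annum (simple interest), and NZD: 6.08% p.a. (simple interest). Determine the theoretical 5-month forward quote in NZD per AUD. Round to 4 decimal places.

1.3524

T = 5/12 years.
NZD growth factor: 1 + 0.0608×5/12 = 1.0253333.
Growth of 1 AUD over T: 1 + 0.0541×5/12 = 1.0225417.
Forward (NZD per AUD) = 1.3487 × 1.0253333 / 1.0225417 = 1.352382.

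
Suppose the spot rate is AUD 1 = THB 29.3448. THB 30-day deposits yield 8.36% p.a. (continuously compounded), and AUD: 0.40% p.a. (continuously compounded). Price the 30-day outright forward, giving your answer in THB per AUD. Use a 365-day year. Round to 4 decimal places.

T = 30/365 years.
Growth of 1 THB over T: e^(0.0836×30/365) = 1.00689489.
AUD accumulates by e^(0.0040×30/365) = 1.00032882.
Forward (THB per AUD) = 29.3448 × 1.00689489 / 1.00032882 = 29.537417.

29.5374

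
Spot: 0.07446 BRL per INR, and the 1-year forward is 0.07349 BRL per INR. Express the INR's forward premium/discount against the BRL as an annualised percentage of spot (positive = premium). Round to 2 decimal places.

T = 1 year.
INR trades forward at -1.30271% vs spot over the period.
Annualise by dividing by T: -0.0130271 / 1 = -0.013027 → -1.30%.

-1.30%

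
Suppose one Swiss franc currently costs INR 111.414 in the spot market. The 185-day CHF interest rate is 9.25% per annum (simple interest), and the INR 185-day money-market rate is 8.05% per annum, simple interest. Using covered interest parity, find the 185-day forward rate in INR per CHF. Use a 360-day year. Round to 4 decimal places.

T = 185/360 years.
INR growth factor: 1 + 0.0805×185/360 = 1.041368056.
Growth of 1 CHF over T: 1 + 0.0925×185/360 = 1.047534722.
Forward (INR per CHF) = 111.414 × 1.041368056 / 1.047534722 = 110.758124.

110.7581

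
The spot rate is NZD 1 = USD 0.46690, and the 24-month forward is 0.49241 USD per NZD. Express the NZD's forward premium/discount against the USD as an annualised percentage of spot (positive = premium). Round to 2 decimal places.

+2.73%

T = 2 years.
(F − S)/S = (0.49241 − 0.4669)/0.4669 = 0.0546370.
×(1/T) gives 2.73% p.a.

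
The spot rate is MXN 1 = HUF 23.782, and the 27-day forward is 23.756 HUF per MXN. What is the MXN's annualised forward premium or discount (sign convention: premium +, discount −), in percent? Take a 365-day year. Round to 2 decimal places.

-1.48%

T = 27/365 years.
(F − S)/S = (23.756 − 23.782)/23.782 = -0.0010933.
Per annum: -0.0010933 / (27/365) = -0.014780 = -1.48%.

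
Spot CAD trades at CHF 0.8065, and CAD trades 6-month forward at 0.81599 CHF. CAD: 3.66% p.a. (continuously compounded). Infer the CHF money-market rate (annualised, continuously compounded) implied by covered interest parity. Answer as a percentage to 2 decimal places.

T = 6/12 years.
CIP gives F = S · g_CHF/g_CAD, so g_CHF/g_CAD = 0.81599/0.8065 = 1.0117669.
The CAD side grows by e^(0.0366×6/12) = 1.0184685.
So the CHF growth factor = 1.0304527.
r = ln(1.0304527)/(6/12) = 0.059996 → 6.00%.

6.00%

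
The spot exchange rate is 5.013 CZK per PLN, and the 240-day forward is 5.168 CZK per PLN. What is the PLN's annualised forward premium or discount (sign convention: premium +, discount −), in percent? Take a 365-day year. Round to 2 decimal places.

+4.70%

T = 240/365 years.
PLN trades forward at +3.09196% vs spot over the period.
×(1/T) gives 4.70% p.a.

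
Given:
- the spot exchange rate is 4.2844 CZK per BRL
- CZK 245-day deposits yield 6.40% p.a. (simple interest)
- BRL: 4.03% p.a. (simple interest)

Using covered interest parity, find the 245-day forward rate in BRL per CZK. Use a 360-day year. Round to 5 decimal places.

0.22980

T = 245/360 years.
CZK growth factor: 1 + 0.0640×245/360 = 1.0435556.
Growth of 1 BRL over T: 1 + 0.0403×245/360 = 1.0274264.
Forward (CZK per BRL) = 4.2844 × 1.0435556 / 1.0274264 = 4.351659.
Quoted the other way: 1/4.351659 = 0.22980 BRL per CZK.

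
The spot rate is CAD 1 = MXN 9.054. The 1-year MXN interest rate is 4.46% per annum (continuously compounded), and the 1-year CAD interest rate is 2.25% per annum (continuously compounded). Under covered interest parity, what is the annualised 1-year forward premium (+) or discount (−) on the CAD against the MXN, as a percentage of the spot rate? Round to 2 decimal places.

+2.23%

T = 1 year.
CIP forward (MXN per CAD) = 9.054 × 1.0456095/1.022755 = 9.256321.
Annualised premium = (F − S)/S × (1/T) = (9.256321 − 9.054)/9.054 ÷ 1 = 2.23%.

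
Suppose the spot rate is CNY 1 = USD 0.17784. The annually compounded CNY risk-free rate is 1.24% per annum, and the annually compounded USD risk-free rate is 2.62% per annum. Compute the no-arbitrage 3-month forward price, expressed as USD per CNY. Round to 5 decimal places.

T = 3/12 years.
Growth of 1 USD over T: (1 + 0.0262)^(3/12) = 1.0064866.
Growth of 1 CNY over T: (1 + 0.0124)^(3/12) = 1.0030857.
CIP: F = S · (grow USD)/(grow CNY) = 0.17784 × 1.0064866/1.0030857 = 0.1784430 USD per CNY.

0.17844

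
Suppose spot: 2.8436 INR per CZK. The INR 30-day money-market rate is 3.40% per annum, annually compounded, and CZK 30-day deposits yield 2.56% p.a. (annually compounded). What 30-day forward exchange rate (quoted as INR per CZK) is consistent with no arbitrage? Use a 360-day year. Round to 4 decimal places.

T = 30/360 years.
INR accumulates by (1 + 0.0340)^(30/360) = 1.0027901.
CZK growth factor: (1 + 0.0256)^(30/360) = 1.0021087.
So F = 2.8436 × 1.0027901 / 1.0021087 = 2.845534 (INR/CZK).

2.8455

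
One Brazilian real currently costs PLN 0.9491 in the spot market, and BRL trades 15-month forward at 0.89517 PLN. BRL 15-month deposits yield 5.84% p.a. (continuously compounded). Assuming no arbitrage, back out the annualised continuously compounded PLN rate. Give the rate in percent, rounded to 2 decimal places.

1.16%

T = 15/12 years.
By CIP, F/S equals the PLN-to-BRL growth ratio: 0.89517/0.9491 = 0.9431777.
BRL growth factor: e^(0.0584×15/12) = 1.0757305.
That pins the PLN growth at 1.014605.
r = ln(1.014605)/(15/12) = 0.011599 → 1.16%.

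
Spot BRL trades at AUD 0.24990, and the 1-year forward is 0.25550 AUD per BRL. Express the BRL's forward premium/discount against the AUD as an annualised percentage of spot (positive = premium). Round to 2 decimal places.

+2.24%

T = 1 year.
(F − S)/S = (0.25550 − 0.2499)/0.2499 = 0.0224090.
Per annum: 0.0224090 / 1 = 0.022409 = 2.24%.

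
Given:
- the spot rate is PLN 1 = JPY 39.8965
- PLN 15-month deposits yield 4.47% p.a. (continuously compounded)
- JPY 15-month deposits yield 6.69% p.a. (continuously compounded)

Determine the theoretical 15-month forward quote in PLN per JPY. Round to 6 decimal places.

T = 15/12 years.
JPY growth factor: e^(0.0669×15/12) = 1.0872211.
PLN accumulates by e^(0.0447×15/12) = 1.0574655.
So F = 39.8965 × 1.0872211 / 1.0574655 = 41.01913 (JPY/PLN).
Invert for PLN per JPY: 1 / 41.01913 = 0.024379.

0.024379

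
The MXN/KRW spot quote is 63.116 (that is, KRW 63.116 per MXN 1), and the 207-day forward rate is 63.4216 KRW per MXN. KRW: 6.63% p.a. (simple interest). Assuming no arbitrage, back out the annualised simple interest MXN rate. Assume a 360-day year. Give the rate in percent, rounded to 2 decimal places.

T = 207/360 years.
CIP gives F = S · g_KRW/g_MXN, so g_KRW/g_MXN = 63.4216/63.116 = 1.0048419.
KRW growth factor: 1 + 0.0663×207/360 = 1.0381225.
So the MXN growth factor = 1.0331202.
r = (1.0331202 − 1)/(207/360) = 0.057600 → 5.76%.

5.76%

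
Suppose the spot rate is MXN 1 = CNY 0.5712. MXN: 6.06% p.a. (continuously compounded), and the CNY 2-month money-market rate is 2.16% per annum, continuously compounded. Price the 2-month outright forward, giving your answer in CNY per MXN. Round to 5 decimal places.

0.56750

T = 2/12 years.
CNY growth factor: e^(0.0216×2/12) = 1.0036065.
MXN accumulates by e^(0.0606×2/12) = 1.0101512.
So F = 0.5712 × 1.0036065 / 1.0101512 = 0.5674992 (CNY/MXN).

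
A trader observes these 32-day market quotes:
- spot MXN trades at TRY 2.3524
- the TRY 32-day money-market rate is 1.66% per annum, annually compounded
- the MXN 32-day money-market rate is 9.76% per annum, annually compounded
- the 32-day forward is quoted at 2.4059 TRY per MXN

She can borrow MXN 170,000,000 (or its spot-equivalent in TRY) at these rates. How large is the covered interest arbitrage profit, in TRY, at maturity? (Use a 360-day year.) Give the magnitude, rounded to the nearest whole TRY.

T = 32/360 years.
Keep in MXN, deliver into the forward: 170,000,000·1.00831222097·2.4059 = TRY 412,402,723.31.
Swap to TRY now, deposit: 170,000,000·2.3524·1.00146451367 = TRY 400,493,670.73.
The quoted forward overvalues MXN, so borrow TRY, buy MXN at spot, deposit the MXN at 9.76%, and sell the proceeds forward at 2.4059.
Arbitrage profit = |412,402,723.31 − 400,493,670.73| = TRY 11,909,053.

TRY 11,909,053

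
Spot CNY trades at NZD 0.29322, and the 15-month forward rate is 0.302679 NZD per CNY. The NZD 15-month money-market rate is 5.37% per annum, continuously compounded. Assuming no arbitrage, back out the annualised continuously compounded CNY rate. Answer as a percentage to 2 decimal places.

2.83%

T = 15/12 years.
F/S = 0.302679/0.29322 = 1.0322591 = (growth of NZD) / (growth of CNY).
The NZD side grows by e^(0.0537×15/12) = 1.0694291.
Hence g_CNY = 1.0360084.
Take logs: ln 1.0360084 / (15/12) = 0.028300, so 2.83%.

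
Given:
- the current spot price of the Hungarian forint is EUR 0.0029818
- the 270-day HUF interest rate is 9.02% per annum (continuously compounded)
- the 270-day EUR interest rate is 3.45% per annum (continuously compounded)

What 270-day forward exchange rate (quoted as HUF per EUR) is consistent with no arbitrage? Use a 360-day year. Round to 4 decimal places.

349.6746

T = 270/360 years.
EUR growth factor: e^(0.0345×270/360) = 1.026212664.
Growth of 1 HUF over T: e^(0.0902×270/360) = 1.069990746.
Forward (EUR per HUF) = 0.0029818 × 1.026212664 / 1.069990746 = 0.00285980130.
Quoted the other way: 1/0.00285980130 = 349.6746 HUF per EUR.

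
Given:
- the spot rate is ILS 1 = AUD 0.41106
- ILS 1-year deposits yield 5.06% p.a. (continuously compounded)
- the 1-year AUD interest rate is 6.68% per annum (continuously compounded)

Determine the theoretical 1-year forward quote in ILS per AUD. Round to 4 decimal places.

2.3936

T = 1 year.
AUD accumulates by e^(0.0668×1) = 1.0690816.
Growth of 1 ILS over T: e^(0.0506×1) = 1.051902.
CIP: F = S · (grow AUD)/(grow ILS) = 0.41106 × 1.0690816/1.051902 = 0.4177734 AUD per ILS.
Invert for ILS per AUD: 1 / 0.4177734 = 2.3936.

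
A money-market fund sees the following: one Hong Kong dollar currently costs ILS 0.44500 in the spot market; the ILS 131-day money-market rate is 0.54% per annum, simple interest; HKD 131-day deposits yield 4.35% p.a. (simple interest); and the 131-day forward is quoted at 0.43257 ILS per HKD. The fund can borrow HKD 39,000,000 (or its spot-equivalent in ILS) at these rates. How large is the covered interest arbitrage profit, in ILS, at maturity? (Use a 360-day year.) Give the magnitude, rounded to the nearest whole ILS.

T = 131/360 years.
Invest the HKD and cover forward: 39,000,000 × 1.0158291667 × 0.43257 = ILS 17,137,271.68.
Convert at spot and invest in ILS: 39,000,000 × 0.44500 × 1.001965 = ILS 17,389,102.58.
The quoted forward undervalues HKD, so borrow HKD, convert to ILS at spot, deposit the ILS at 0.54%, and buy HKD forward at 0.43257 to cover the loan.
Profit = 17,389,102.58 − 17,137,271.68 = ILS 251,831.

ILS 251,831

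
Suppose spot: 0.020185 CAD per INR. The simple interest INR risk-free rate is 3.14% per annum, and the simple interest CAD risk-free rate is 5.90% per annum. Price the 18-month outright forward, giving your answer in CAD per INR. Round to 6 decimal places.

0.020983

T = 18/12 years.
Growth of 1 CAD over T: 1 + 0.0590×18/12 = 1.088500.
INR growth factor: 1 + 0.0314×18/12 = 1.047100.
So F = 0.020185 × 1.088500 / 1.047100 = 0.02098307 (CAD/INR).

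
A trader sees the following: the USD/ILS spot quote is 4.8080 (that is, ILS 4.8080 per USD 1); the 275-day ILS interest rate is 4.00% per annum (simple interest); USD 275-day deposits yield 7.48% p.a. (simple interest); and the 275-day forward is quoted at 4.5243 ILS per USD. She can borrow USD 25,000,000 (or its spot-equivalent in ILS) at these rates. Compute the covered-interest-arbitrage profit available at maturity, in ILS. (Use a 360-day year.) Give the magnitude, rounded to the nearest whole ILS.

ILS 4,302,441

T = 275/360 years.
Invest the USD and cover forward: 25,000,000 × 1.05713888889 × 4.5243 = ILS 119,570,336.88.
Convert at spot and invest in ILS: 25,000,000 × 4.8080 × 1.03055555556 = ILS 123,872,777.78.
The quoted forward undervalues USD, so borrow USD, convert to ILS at spot, deposit the ILS at 4.00%, and buy USD forward at 4.5243 to cover the loan.
Profit = 123,872,777.78 − 119,570,336.88 = ILS 4,302,441.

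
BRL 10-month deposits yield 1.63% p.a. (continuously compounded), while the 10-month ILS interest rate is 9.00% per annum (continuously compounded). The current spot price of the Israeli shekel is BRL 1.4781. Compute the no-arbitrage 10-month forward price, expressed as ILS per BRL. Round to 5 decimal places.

0.71940

T = 10/12 years.
Growth of 1 BRL over T: e^(0.0163×10/12) = 1.013676.
Growth of 1 ILS over T: e^(0.0900×10/12) = 1.0778842.
Forward (BRL per ILS) = 1.4781 × 1.013676 / 1.0778842 = 1.390051.
Invert for ILS per BRL: 1 / 1.390051 = 0.71940.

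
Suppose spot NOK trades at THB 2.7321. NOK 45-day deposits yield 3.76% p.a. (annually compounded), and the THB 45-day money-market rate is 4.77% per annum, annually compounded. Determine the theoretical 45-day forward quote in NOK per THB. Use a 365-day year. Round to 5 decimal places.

T = 45/365 years.
THB growth factor: (1 + 0.0477)^(45/365) = 1.0057614.
NOK accumulates by (1 + 0.0376)^(45/365) = 1.004561.
Forward (THB per NOK) = 2.7321 × 1.0057614 / 1.004561 = 2.735365.
Invert for NOK per THB: 1 / 2.735365 = 0.36558.

0.36558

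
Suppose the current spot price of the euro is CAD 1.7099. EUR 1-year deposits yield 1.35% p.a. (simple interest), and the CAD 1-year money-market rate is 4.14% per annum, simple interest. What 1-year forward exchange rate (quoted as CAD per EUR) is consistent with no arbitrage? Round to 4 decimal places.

1.7570

T = 1 year.
Growth of 1 CAD over T: 1 + 0.0414×1 = 1.041400.
EUR accumulates by 1 + 0.0135×1 = 1.013500.
Forward (CAD per EUR) = 1.7099 × 1.041400 / 1.013500 = 1.756971.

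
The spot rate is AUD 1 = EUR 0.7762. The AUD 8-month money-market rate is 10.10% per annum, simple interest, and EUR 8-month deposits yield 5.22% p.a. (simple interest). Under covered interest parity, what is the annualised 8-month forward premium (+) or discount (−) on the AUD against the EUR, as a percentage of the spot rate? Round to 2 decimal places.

-4.57%

T = 8/12 years.
CIP forward (EUR per AUD) = 0.7762 × 1.034800/1.0673333 = 0.7525407.
(F − S)/S ÷ T = (0.7525407 − 0.7762)/0.7762/(8/12) = -0.045721 → -4.57%.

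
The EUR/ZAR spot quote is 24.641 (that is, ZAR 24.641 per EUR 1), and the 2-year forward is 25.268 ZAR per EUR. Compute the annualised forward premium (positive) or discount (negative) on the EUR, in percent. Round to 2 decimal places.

+1.27%

T = 2 years.
(F − S)/S = (25.268 − 24.641)/24.641 = 0.0254454.
×(1/T) gives 1.27% p.a.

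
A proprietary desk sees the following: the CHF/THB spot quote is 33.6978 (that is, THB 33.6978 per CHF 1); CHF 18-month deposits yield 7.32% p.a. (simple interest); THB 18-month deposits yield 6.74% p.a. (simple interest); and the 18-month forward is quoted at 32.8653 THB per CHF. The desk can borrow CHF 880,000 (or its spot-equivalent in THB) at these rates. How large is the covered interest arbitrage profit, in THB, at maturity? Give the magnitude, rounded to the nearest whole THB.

T = 18/12 years.
Route A — deposit CHF, sell forward: 880,000 × 1.109800 × 32.8653 = THB 32,097,040.75.
Route B — convert at spot, deposit THB: 880,000 × 33.6978 × 1.101100 = THB 32,652,089.87.
The quoted forward undervalues CHF, so borrow CHF, convert to THB at spot, deposit the THB at 6.74%, and buy CHF forward at 32.8653 to cover the loan.
The gap between the two covered legs is THB 555,049.

THB 555,049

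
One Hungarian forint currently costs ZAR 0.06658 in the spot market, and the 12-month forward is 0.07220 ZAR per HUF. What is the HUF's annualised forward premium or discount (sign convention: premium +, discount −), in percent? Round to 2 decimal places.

T = 1 year.
(F − S)/S = (0.07220 − 0.06658)/0.06658 = 0.0844097.
×(1/T) gives 8.44% p.a.

+8.44%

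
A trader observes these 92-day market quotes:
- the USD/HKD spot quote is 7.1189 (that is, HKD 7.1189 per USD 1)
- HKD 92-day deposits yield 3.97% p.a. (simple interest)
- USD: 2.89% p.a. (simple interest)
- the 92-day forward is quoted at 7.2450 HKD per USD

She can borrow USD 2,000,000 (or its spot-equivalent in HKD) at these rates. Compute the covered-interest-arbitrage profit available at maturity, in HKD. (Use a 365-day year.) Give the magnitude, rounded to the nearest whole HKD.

T = 92/365 years.
Keep in USD, deliver into the forward: 2,000,000·1.0072843836·7.2450 = HKD 14,595,550.72.
Swap to HKD now, deposit: 2,000,000·7.1189·1.0100065753 = HKD 14,380,271.62.
The quoted forward overvalues USD, so borrow HKD, buy USD at spot, deposit the USD at 2.89%, and sell the proceeds forward at 7.2450.
Arbitrage profit = |14,595,550.72 − 14,380,271.62| = HKD 215,279.

HKD 215,279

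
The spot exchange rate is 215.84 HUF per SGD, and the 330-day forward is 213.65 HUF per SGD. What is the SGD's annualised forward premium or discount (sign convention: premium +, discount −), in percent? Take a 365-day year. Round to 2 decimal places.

-1.12%

T = 330/365 years.
SGD trades forward at -1.01464% vs spot over the period.
Per annum: -0.0101464 / (330/365) = -0.011223 = -1.12%.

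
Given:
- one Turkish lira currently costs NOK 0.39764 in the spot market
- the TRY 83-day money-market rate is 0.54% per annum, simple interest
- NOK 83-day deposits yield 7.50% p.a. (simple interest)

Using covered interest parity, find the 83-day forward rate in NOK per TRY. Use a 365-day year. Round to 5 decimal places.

T = 83/365 years.
NOK growth factor: 1 + 0.0750×83/365 = 1.0170548.
TRY accumulates by 1 + 0.0054×83/365 = 1.0012279.
So F = 0.39764 × 1.0170548 / 1.0012279 = 0.4039257 (NOK/TRY).

0.40393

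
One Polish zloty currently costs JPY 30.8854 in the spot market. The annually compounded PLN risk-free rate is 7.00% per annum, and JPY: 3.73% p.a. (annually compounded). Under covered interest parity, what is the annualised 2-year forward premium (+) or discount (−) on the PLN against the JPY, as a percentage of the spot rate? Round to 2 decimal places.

-3.01%

T = 2 years.
CIP forward (JPY per PLN) = 30.8854 × 1.0759913/1.144900 = 29.0264841.
(F − S)/S ÷ T = (29.0264841 − 30.8854)/30.8854/2 = -0.030094 → -3.01%.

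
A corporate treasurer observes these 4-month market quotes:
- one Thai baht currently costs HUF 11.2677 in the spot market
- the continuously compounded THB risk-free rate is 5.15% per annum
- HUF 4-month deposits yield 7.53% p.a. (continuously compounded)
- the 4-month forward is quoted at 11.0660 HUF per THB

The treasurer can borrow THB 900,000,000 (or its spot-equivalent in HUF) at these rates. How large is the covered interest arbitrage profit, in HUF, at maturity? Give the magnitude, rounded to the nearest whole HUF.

T = 4/12 years.
Invest the THB and cover forward: 900,000,000 × 1.017314860673 × 11.0660 = HUF 10,131,845,623.39.
Convert at spot and invest in HUF: 900,000,000 × 11.2677 × 1.025417657163 = HUF 10,398,688,682.05.
The quoted forward undervalues THB, so borrow THB, convert to HUF at spot, deposit the HUF at 7.53%, and buy THB forward at 11.0660 to cover the loan.
The gap between the two covered legs is HUF 266,843,059.

HUF 266,843,059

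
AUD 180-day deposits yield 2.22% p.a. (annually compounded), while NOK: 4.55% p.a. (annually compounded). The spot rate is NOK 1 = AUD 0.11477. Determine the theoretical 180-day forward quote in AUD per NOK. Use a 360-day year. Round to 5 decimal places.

0.11348

T = 180/360 years.
AUD accumulates by (1 + 0.0222)^(180/360) = 1.0110391.
Growth of 1 NOK over T: (1 + 0.0455)^(180/360) = 1.0224969.
Forward (AUD per NOK) = 0.11477 × 1.0110391 / 1.0224969 = 0.1134839.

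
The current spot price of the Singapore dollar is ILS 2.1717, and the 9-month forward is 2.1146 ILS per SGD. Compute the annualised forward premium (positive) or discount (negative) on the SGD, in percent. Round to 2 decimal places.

-3.51%

T = 9/12 years.
SGD trades forward at -2.62928% vs spot over the period.
Annualise by dividing by T: -0.0262928 / (9/12) = -0.035057 → -3.51%.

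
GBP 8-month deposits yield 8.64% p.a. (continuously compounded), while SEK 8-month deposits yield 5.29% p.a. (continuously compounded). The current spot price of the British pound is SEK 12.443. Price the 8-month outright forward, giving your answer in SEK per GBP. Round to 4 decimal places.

12.1682

T = 8/12 years.
Growth of 1 SEK over T: e^(0.0529×8/12) = 1.03589591.
Growth of 1 GBP over T: e^(0.0864×8/12) = 1.05929119.
Forward (SEK per GBP) = 12.443 × 1.03589591 / 1.05929119 = 12.168187.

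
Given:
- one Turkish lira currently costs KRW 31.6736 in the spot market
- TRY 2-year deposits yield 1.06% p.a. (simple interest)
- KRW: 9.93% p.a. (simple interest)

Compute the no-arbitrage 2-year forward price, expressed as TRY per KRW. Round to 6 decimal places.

0.026899

T = 2 years.
KRW growth factor: 1 + 0.0993×2 = 1.198600.
TRY accumulates by 1 + 0.0106×2 = 1.021200.
So F = 31.6736 × 1.198600 / 1.021200 = 37.17585 (KRW/TRY).
Quoted the other way: 1/37.17585 = 0.026899 TRY per KRW.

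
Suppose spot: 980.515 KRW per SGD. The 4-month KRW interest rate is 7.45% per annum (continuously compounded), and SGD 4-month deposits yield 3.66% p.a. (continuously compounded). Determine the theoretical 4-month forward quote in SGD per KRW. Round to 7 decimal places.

T = 4/12 years.
KRW accumulates by e^(0.0745×4/12) = 1.0251442.
SGD growth factor: e^(0.0366×4/12) = 1.0122747.
So F = 980.515 × 1.0251442 / 1.0122747 = 992.9807 (KRW/SGD).
Invert for SGD per KRW: 1 / 992.9807 = 0.0010071.

0.0010071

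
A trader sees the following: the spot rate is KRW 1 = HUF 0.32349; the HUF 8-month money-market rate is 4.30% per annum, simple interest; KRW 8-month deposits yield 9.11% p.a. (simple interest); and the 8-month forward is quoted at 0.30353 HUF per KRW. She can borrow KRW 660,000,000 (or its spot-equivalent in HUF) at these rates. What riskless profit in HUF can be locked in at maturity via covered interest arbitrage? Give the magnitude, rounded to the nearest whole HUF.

HUF 7,127,334

T = 8/12 years.
Route A — deposit KRW, sell forward: 660,000,000 × 1.06073333333 × 0.30353 = HUF 212,496,496.52.
Route B — convert at spot, deposit HUF: 660,000,000 × 0.32349 × 1.02866666667 = HUF 219,623,830.80.
The quoted forward undervalues KRW, so borrow KRW, convert to HUF at spot, deposit the HUF at 4.30%, and buy KRW forward at 0.30353 to cover the loan.
The gap between the two covered legs is HUF 7,127,334.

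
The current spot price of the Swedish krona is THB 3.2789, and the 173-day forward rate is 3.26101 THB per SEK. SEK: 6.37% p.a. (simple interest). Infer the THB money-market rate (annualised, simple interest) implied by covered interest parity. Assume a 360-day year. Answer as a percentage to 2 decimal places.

T = 173/360 years.
CIP gives F = S · g_THB/g_SEK, so g_THB/g_SEK = 3.26101/3.2789 = 0.9945439.
The SEK side grows by 1 + 0.0637×173/360 = 1.0306114.
That pins the THB growth at 1.0249883.
r = (1.0249883 − 1)/(173/360) = 0.051999 → 5.20%.

5.20%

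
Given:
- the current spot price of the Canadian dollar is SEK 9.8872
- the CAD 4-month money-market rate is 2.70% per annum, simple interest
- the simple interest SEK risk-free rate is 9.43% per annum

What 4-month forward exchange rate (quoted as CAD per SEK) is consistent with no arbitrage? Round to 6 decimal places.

0.098941

T = 4/12 years.
Growth of 1 SEK over T: 1 + 0.0943×4/12 = 1.0314333.
CAD growth factor: 1 + 0.0270×4/12 = 1.009000.
So F = 9.8872 × 1.0314333 / 1.009000 = 10.10702 (SEK/CAD).
Quoted the other way: 1/10.10702 = 0.098941 CAD per SEK.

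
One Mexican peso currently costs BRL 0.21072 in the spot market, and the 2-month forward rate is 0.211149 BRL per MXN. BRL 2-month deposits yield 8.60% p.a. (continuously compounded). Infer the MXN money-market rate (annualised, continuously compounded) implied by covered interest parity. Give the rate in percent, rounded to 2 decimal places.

7.38%

T = 2/12 years.
By CIP, F/S equals the BRL-to-MXN growth ratio: 0.211149/0.21072 = 1.0020359.
The BRL side grows by e^(0.0860×2/12) = 1.0144365.
So the MXN growth factor = 1.0123754.
r = ln(1.0123754)/(2/12) = 0.073797 → 7.38%.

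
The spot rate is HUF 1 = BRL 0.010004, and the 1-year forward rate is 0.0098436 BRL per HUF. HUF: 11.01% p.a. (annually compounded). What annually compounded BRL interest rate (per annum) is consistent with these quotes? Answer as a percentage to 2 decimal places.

9.23%

T = 1 year.
F/S = 0.0098436/0.010004 = 0.9839664 = (growth of BRL) / (growth of HUF).
HUF growth factor: (1 + 0.1101)^1 = 1.110100.
So the BRL growth factor = 1.0923011.
r = 1.0923011^(1/1) − 1 = 0.092301 → 9.23%.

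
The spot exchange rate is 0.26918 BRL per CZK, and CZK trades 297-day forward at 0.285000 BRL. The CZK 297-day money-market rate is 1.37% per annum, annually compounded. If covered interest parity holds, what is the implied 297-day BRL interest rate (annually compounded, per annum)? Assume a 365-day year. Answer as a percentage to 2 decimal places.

8.74%

T = 297/365 years.
By CIP, F/S equals the BRL-to-CZK growth ratio: 0.285/0.26918 = 1.0587711.
CZK growth factor: (1 + 0.0137)^(297/365) = 1.0111335.
So the BRL growth factor = 1.0705589.
r = 1.0705589^(365/297) − 1 = 0.087402 → 8.74%.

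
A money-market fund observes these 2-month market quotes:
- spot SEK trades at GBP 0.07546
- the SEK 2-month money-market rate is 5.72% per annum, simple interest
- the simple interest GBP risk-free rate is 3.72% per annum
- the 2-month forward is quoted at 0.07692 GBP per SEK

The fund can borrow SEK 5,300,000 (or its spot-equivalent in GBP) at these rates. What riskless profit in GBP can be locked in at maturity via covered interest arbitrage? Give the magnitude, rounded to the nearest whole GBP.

T = 2/12 years.
Route A — deposit SEK, sell forward: 5,300,000 × 1.00953333 × 0.07692 = GBP 411,562.51.
Route B — convert at spot, deposit GBP: 5,300,000 × 0.07546 × 1.006200 = GBP 402,417.62.
The quoted forward overvalues SEK, so borrow GBP, buy SEK at spot, deposit the SEK at 5.72%, and sell the proceeds forward at 0.07692.
Profit = 411,562.51 − 402,417.62 = GBP 9,145.

GBP 9,145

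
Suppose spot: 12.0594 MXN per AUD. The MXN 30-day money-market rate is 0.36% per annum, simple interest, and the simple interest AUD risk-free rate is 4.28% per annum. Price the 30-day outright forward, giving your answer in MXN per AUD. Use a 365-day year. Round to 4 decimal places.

T = 30/365 years.
MXN growth factor: 1 + 0.0036×30/365 = 1.00029589.
Growth of 1 AUD over T: 1 + 0.0428×30/365 = 1.00351781.
CIP: F = S · (grow MXN)/(grow AUD) = 12.0594 × 1.00029589/1.00351781 = 12.020682 MXN per AUD.

12.0207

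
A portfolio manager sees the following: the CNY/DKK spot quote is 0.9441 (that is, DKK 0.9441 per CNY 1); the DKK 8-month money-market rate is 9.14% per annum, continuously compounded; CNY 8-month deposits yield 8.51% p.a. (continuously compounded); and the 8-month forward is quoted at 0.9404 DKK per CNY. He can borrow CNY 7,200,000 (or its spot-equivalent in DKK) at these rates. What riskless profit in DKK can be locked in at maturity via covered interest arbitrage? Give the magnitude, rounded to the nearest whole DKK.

DKK 58,475

T = 8/12 years.
Invest the CNY and cover forward: 7,200,000 × 1.05837354 × 0.9404 = DKK 7,166,120.23.
Convert at spot and invest in DKK: 7,200,000 × 0.9441 × 1.062828057 = DKK 7,224,594.97.
The quoted forward undervalues CNY, so borrow CNY, convert to DKK at spot, deposit the DKK at 9.14%, and buy CNY forward at 0.9404 to cover the loan.
Profit = 7,224,594.97 − 7,166,120.23 = DKK 58,475.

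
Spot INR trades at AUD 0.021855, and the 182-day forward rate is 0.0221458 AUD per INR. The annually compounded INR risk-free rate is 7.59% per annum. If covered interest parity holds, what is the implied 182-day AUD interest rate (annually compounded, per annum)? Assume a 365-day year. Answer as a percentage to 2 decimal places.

T = 182/365 years.
F/S = 0.0221458/0.021855 = 1.0133059 = (growth of AUD) / (growth of INR).
INR growth factor: (1 + 0.0759)^(182/365) = 1.0371521.
That pins the AUD growth at 1.0509523.
Annualise: 1.0509523^(365/182) − 1 = 0.104802 = 10.48%.

10.48%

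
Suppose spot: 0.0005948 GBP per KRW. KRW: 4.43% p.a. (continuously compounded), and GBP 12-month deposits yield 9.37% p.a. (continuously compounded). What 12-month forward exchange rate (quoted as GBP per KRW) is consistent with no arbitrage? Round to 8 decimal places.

0.00062492

T = 1 year.
GBP accumulates by e^(0.0937×1) = 1.0982302.
KRW accumulates by e^(0.0443×1) = 1.0452959.
CIP: F = S · (grow GBP)/(grow KRW) = 0.0005948 × 1.0982302/1.0452959 = 0.0006249210 GBP per KRW.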